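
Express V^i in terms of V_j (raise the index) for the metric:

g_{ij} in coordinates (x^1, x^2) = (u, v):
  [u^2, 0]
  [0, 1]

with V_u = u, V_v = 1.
Inverse metric (diagonal): g^{uu} = 1/u^2, g^{vv} = 1
V^i = g^{ij} V_j:
V^u = (1/u^2)(u) + (0)(1) = 1/u
V^v = (0)(u) + (1)(1) = 1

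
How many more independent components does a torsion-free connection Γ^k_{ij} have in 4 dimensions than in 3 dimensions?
Independent components in n dimensions: n × n(n+1)/2 = n^2(n+1)/2.
4D: 4 × 10 = 40
3D: 3 × 6 = 18
Difference = 40 - 18 = 22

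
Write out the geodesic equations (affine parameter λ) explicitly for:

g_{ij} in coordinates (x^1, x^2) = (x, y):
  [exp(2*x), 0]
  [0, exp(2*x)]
Geodesic equation: d^2x^k/dλ^2 + Γ^k_{ij} (dx^i/dλ)(dx^j/dλ) = 0.
Non-zero Christoffel symbols:
Γ^x_{x x} = 1
Γ^x_{y y} = -1
Γ^y_{x y} = 1
Substituting (the symmetric pair Γ^k_{ij}, Γ^k_{ji} combines into a factor 2):
d^2x/dλ^2 + (dx/dλ)^2 - (dy/dλ)^2 = 0
d^2y/dλ^2 + 2 (dx/dλ)(dy/dλ) = 0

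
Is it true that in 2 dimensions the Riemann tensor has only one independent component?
The number of independent components is n^2(n^2-1)/12 = 4·3/12 = 1 for n = 2 (e.g. R_{1212}).
Yes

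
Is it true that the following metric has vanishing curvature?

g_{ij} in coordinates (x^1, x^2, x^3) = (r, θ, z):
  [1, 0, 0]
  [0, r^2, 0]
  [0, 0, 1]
Non-zero Christoffel symbols:
Γ^r_{θ θ} = -r
Γ^θ_{r θ} = 1/r
Ricci tensor: R_{rr} = 0, R_{rθ} = 0, R_{rz} = 0, R_{θθ} = 0, R_{θz} = 0, R_{zz} = 0
All R_{ij} vanish; in 3 dimensions the Riemann tensor is fully determined by the Ricci tensor, so R^i_{jkl} = 0: the metric is flat (curvilinear coordinates on flat space).
Yes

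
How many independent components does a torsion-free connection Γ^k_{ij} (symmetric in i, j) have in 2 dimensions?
Γ^k_{ij} has n choices for the upper index and n(n+1)/2 independent symmetric lower index pairs.
Total = 2 × 2×3/2 = 2 × 3 = 6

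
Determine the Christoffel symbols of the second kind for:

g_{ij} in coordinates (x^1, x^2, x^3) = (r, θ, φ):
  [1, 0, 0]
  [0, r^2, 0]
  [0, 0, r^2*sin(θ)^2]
Using Γ^k_{ij} = (1/2) g^{km} (∂_i g_{mj} + ∂_j g_{mi} - ∂_m g_{ij}); the metric is diagonal, so only the m = k term contributes.
Non-zero symbols (using the symmetry Γ^k_{ij} = Γ^k_{ji}):
Γ^r_{θ θ} = (1/2) g^{rr} (∂_θ g_{rθ} + ∂_θ g_{rθ} - ∂_r g_{θθ}) = (1/2)(1)((0) + (0) - (2*r)) = -r
Γ^r_{φ φ} = (1/2) g^{rr} (∂_φ g_{rφ} + ∂_φ g_{rφ} - ∂_r g_{φφ}) = (1/2)(1)((0) + (0) - (2*r*sin(θ)^2)) = -r*sin(θ)^2
Γ^θ_{r θ} = (1/2) g^{θθ} (∂_r g_{θθ} + ∂_θ g_{θr} - ∂_θ g_{rθ}) = (1/2)(1/r^2)((2*r) + (0) - (0)) = 1/r
Γ^θ_{φ φ} = (1/2) g^{θθ} (∂_φ g_{θφ} + ∂_φ g_{θφ} - ∂_θ g_{φφ}) = (1/2)(1/r^2)((0) + (0) - (r^2*sin(2*θ))) = -sin(2*θ)/2
Γ^φ_{r φ} = (1/2) g^{φφ} (∂_r g_{φφ} + ∂_φ g_{φr} - ∂_φ g_{rφ}) = (1/2)(1/(r^2*sin(θ)^2))((2*r*sin(θ)^2) + (0) - (0)) = 1/r
Γ^φ_{θ φ} = (1/2) g^{φφ} (∂_θ g_{φφ} + ∂_φ g_{φθ} - ∂_φ g_{θφ}) = (1/2)(1/(r^2*sin(θ)^2))((r^2*sin(2*θ)) + (0) - (0)) = 1/tan(θ)
All other Christoffel symbols are zero.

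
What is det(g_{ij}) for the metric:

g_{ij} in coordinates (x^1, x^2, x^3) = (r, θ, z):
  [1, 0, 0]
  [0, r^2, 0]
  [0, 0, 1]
Diagonal metric: det(g) = g_{11}·g_{22}·g_{33}
= (1)·(r^2)·(1)
det(g) = r^2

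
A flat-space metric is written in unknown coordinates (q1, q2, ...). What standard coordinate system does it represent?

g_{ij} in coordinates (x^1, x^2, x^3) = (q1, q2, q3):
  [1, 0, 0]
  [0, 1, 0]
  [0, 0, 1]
All components are constant and the metric is the identity, i.e. orthonormal rectilinear coordinates.
Cartesian (3D) coordinates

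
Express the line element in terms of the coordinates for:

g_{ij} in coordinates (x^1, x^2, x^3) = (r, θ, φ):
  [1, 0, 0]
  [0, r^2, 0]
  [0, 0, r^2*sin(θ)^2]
ds^2 = g_{ij} dx^i dx^j; only the non-zero components contribute.
ds^2 = dr^2 + r^2 dθ^2 + r^2*sin(θ)^2 dφ^2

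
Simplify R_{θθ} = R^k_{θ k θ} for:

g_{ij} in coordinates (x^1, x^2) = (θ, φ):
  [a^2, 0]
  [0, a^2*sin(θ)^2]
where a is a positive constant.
Non-zero Christoffel symbols (Γ^k_{ij} = Γ^k_{ji}):
Γ^θ_{φ φ} = -sin(2*θ)/2
Γ^φ_{θ φ} = 1/tan(θ)
R^θ_{θ θ θ} = 0 (a repeated index in an antisymmetric pair)
R^φ_{θ φ θ} = ∂_φ Γ^φ_{θ θ} - ∂_θ Γ^φ_{θ φ} + Γ^φ_{φ m} Γ^m_{θ θ} - Γ^φ_{θ m} Γ^m_{θ φ}
  = (0) - (-1/sin(θ)^2) + (0) - (1/tan(θ)^2) = 1
R_{θθ} = R^θ_{θ θ θ} + R^φ_{θ φ θ} = (0) + (1) = 1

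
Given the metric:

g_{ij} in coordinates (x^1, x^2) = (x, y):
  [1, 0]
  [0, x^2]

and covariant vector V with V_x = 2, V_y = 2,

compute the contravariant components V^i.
Inverse metric (diagonal): g^{xx} = 1, g^{yy} = 1/x^2
V^i = g^{ij} V_j:
V^x = (1)(2) + (0)(2) = 2
V^y = (0)(2) + (1/x^2)(2) = 2/x^2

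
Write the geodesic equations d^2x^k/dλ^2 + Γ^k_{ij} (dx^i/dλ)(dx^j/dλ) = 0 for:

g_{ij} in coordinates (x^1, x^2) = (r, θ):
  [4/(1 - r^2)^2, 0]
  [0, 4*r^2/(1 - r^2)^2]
Geodesic equation: d^2x^k/dλ^2 + Γ^k_{ij} (dx^i/dλ)(dx^j/dλ) = 0.
Non-zero Christoffel symbols:
Γ^r_{r r} = 2*r/(1 - r^2)
Γ^r_{θ θ} = (r^3 + r)/(r^2 - 1)
Γ^θ_{r θ} = (-r^2 - 1)/(r^3 - r)
Substituting (the symmetric pair Γ^k_{ij}, Γ^k_{ji} combines into a factor 2):
d^2r/dλ^2 + (2*r/(1 - r^2)) (dr/dλ)^2 + ((r^3 + r)/(r^2 - 1)) (dθ/dλ)^2 = 0
d^2θ/dλ^2 + ((-2*r^2 - 2)/(r^3 - r)) (dr/dλ)(dθ/dλ) = 0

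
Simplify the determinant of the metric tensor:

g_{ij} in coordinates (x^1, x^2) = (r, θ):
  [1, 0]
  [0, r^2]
For a 2×2 metric: det(g) = g_{11}·g_{22} - g_{12}·g_{21}
= (1)·(r^2) - (0)·(0)
= r^2 - 0
det(g) = r^2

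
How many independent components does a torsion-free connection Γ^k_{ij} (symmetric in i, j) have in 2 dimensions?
Γ^k_{ij} has n choices for the upper index and n(n+1)/2 independent symmetric lower index pairs.
Total = 2 × 2×3/2 = 2 × 3 = 6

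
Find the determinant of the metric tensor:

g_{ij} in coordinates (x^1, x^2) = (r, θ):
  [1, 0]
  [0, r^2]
For a 2×2 metric: det(g) = g_{11}·g_{22} - g_{12}·g_{21}
= (1)·(r^2) - (0)·(0)
= r^2 - 0
det(g) = r^2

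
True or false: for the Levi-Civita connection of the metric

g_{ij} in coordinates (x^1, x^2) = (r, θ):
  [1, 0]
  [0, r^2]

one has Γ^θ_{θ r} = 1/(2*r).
Γ^θ_{θ r} = (1/2) g^{θθ} (∂_θ g_{θr} + ∂_r g_{θθ} - ∂_θ g_{θr}) = (1/2)(1/r^2)((0) + (2*r) - (0)) = 1/r
This differs from the proposed value 1/(2*r).
False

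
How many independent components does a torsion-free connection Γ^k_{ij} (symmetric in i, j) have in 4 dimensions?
Γ^k_{ij} has n choices for the upper index and n(n+1)/2 independent symmetric lower index pairs.
Total = 4 × 4×5/2 = 4 × 10 = 40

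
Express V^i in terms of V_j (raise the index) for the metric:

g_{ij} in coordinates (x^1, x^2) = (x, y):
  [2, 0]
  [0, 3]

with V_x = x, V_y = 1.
Inverse metric (diagonal): g^{xx} = 1/2, g^{yy} = 1/3
V^i = g^{ij} V_j:
V^x = (1/2)(x) + (0)(1) = x/2
V^y = (0)(x) + (1/3)(1) = 1/3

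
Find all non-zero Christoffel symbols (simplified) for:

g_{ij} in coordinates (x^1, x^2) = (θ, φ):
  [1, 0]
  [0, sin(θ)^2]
Using Γ^k_{ij} = (1/2) g^{km} (∂_i g_{mj} + ∂_j g_{mi} - ∂_m g_{ij}); the metric is diagonal, so only the m = k term contributes.
Non-zero symbols (using the symmetry Γ^k_{ij} = Γ^k_{ji}):
Γ^θ_{φ φ} = (1/2) g^{θθ} (∂_φ g_{θφ} + ∂_φ g_{θφ} - ∂_θ g_{φφ}) = (1/2)(1)((0) + (0) - (sin(2*θ))) = -sin(2*θ)/2
Γ^φ_{θ φ} = (1/2) g^{φφ} (∂_θ g_{φφ} + ∂_φ g_{φθ} - ∂_φ g_{θφ}) = (1/2)(1/sin(θ)^2)((sin(2*θ)) + (0) - (0)) = 1/tan(θ)
All other Christoffel symbols are zero.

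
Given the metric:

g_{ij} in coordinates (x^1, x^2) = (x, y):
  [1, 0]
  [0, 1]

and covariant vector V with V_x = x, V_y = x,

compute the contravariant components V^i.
Inverse metric (diagonal): g^{xx} = 1, g^{yy} = 1
V^i = g^{ij} V_j:
V^x = (1)(x) + (0)(x) = x
V^y = (0)(x) + (1)(x) = x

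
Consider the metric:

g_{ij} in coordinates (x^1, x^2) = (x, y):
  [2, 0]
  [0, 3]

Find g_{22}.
With x^1 = x, x^2 = y, g_{22} = g_{yy} is the row-2, column-2 entry of the matrix.
g_{22} = 3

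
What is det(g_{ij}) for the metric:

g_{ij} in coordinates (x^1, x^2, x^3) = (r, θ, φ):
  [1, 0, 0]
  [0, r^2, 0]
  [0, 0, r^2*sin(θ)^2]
Diagonal metric: det(g) = g_{11}·g_{22}·g_{33}
= (1)·(r^2)·(r^2*sin(θ)^2)
det(g) = r^4*sin(θ)^2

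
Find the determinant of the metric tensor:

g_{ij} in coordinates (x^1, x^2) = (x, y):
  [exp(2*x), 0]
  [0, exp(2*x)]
For a 2×2 metric: det(g) = g_{11}·g_{22} - g_{12}·g_{21}
= (exp(2*x))·(exp(2*x)) - (0)·(0)
= exp(4*x) - 0
det(g) = exp(4*x)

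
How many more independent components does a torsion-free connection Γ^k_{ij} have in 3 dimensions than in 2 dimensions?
Independent components in n dimensions: n × n(n+1)/2 = n^2(n+1)/2.
3D: 3 × 6 = 18
2D: 2 × 3 = 6
Difference = 18 - 6 = 12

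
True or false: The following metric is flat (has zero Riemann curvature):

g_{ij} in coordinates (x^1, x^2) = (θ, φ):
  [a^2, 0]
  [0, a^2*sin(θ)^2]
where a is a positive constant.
Non-zero Christoffel symbols:
Γ^θ_{φ φ} = -sin(2*θ)/2
Γ^φ_{θ φ} = 1/tan(θ)
Ricci tensor: R_{θθ} = 1, R_{θφ} = 0, R_{φφ} = sin(θ)^2
The Ricci tensor is non-zero, so the Riemann tensor is non-zero: not flat.
False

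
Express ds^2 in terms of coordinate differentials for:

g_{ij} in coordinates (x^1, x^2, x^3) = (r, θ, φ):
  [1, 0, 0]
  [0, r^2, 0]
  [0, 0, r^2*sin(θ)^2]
ds^2 = g_{ij} dx^i dx^j; only the non-zero components contribute.
ds^2 = dr^2 + r^2 dθ^2 + r^2*sin(θ)^2 dφ^2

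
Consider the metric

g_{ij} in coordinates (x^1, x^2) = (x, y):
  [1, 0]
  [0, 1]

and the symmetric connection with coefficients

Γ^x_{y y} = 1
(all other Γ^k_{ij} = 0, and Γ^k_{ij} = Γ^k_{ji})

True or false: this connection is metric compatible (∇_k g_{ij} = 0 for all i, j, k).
Using ∇_k g_{ij} = ∂_k g_{ij} - Γ^m_{ki} g_{mj} - Γ^m_{kj} g_{im}:
∇_y g_{xy} = (0) - (0) - (1) = -1 ≠ 0
So the connection is not metric compatible (it is not the Levi-Civita connection).
False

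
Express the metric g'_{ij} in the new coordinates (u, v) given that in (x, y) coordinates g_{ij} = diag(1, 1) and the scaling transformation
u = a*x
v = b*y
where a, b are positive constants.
Invert the transformation: x = u/a, y = v/b
g'_{ij} = (∂x^k/∂x'^i)(∂x^l/∂x'^j) g_{kl}; with g_{kl} = δ_{kl} this is Σ_k (∂x^k/∂x'^i)(∂x^k/∂x'^j).
Jacobian: ∂x/∂u = 1/a, ∂x/∂v = 0, ∂y/∂u = 0, ∂y/∂v = 1/b
g'_{uu} = (1/a)(1/a) + (0)(0) = 1/a^2
g'_{uv} = (1/a)(0) + (0)(1/b) = 0
g'_{vv} = (0)(0) + (1/b)(1/b) = 1/b^2
g'_{ij} = diag(1/a^2, 1/b^2)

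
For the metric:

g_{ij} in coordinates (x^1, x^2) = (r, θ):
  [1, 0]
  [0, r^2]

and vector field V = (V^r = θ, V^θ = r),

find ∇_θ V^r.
Non-zero Christoffel symbols:
Γ^r_{θ θ} = -r
Γ^θ_{r θ} = 1/r
∇_θ V^r = ∂_θ V^r + Γ^r_{θ j} V^j
  = (1) + (0)(θ) + (-r)(r)
  = 1 - r^2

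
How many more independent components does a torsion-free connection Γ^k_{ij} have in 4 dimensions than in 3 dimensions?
Independent components in n dimensions: n × n(n+1)/2 = n^2(n+1)/2.
4D: 4 × 10 = 40
3D: 3 × 6 = 18
Difference = 40 - 18 = 22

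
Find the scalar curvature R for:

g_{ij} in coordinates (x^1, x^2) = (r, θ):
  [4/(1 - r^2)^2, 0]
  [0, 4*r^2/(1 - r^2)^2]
Non-zero Christoffel symbols (Γ^k_{ij} = Γ^k_{ji}):
Γ^r_{r r} = 2*r/(1 - r^2)
Γ^r_{θ θ} = (r^3 + r)/(r^2 - 1)
Γ^θ_{r θ} = (-r^2 - 1)/(r^3 - r)
Ricci tensor (R_{ij} = R^k_{ikj}): R_{rr} = -4/(r^2 - 1)^2, R_{rθ} = 0, R_{θθ} = -4*r^2/(r^2 - 1)^2
Inverse metric: g^{rr} = (1 - r^2)^2/4, g^{θθ} = (1 - r^2)^2/(4*r^2)
R = g^{ij} R_{ij} = ((1 - r^2)^2/4)(-4/(r^2 - 1)^2) + ((1 - r^2)^2/(4*r^2))(-4*r^2/(r^2 - 1)^2) = -2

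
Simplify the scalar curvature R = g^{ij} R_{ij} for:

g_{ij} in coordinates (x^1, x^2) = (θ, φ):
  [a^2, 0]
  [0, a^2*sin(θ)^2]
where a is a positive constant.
Non-zero Christoffel symbols (Γ^k_{ij} = Γ^k_{ji}):
Γ^θ_{φ φ} = -sin(2*θ)/2
Γ^φ_{θ φ} = 1/tan(θ)
Ricci tensor (R_{ij} = R^k_{ikj}): R_{θθ} = 1, R_{θφ} = 0, R_{φφ} = sin(θ)^2
Inverse metric: g^{θθ} = 1/a^2, g^{φφ} = 1/(a^2*sin(θ)^2)
R = g^{ij} R_{ij} = (1/a^2)(1) + (1/(a^2*sin(θ)^2))(sin(θ)^2) = 2/a^2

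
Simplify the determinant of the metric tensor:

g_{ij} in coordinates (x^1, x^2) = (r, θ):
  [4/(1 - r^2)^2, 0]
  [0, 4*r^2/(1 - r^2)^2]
For a 2×2 metric: det(g) = g_{11}·g_{22} - g_{12}·g_{21}
= (4/(1 - r^2)^2)·(4*r^2/(1 - r^2)^2) - (0)·(0)
= 16*r^2/(1 - r^2)^4 - 0
det(g) = 16*r^2/(1 - r^2)^4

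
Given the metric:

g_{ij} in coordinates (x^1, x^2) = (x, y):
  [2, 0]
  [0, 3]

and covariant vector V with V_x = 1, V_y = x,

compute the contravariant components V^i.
Inverse metric (diagonal): g^{xx} = 1/2, g^{yy} = 1/3
V^i = g^{ij} V_j:
V^x = (1/2)(1) + (0)(x) = 1/2
V^y = (0)(1) + (1/3)(x) = x/3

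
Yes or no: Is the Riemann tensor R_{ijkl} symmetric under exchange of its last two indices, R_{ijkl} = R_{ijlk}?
It is antisymmetric in the last pair: R_{ijkl} = -R_{ijlk}.
No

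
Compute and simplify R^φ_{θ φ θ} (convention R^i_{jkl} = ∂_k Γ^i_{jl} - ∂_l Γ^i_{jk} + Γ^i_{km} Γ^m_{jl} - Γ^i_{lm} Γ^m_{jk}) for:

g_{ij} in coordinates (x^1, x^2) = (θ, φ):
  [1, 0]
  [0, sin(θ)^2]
Non-zero Christoffel symbols (Γ^k_{ij} = Γ^k_{ji}):
Γ^θ_{φ φ} = -sin(2*θ)/2
Γ^φ_{θ φ} = 1/tan(θ)
R^φ_{θ φ θ} = ∂_φ Γ^φ_{θ θ} - ∂_θ Γ^φ_{θ φ} + Γ^φ_{φ m} Γ^m_{θ θ} - Γ^φ_{θ m} Γ^m_{θ φ}
  = (0) - (-1/sin(θ)^2) + (0) - (1/tan(θ)^2) = 1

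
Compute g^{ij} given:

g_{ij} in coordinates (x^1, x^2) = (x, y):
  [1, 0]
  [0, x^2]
The metric is diagonal, so g^{ij} is diagonal with entries 1/g_{ii}: diag(1, 1/(x^2)).
g^{ij}:
  [1, 0]
  [0, 1/x^2]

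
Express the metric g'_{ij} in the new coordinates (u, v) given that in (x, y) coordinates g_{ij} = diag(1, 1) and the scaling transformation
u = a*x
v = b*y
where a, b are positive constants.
Invert the transformation: x = u/a, y = v/b
g'_{ij} = (∂x^k/∂x'^i)(∂x^l/∂x'^j) g_{kl}; with g_{kl} = δ_{kl} this is Σ_k (∂x^k/∂x'^i)(∂x^k/∂x'^j).
Jacobian: ∂x/∂u = 1/a, ∂x/∂v = 0, ∂y/∂u = 0, ∂y/∂v = 1/b
g'_{uu} = (1/a)(1/a) + (0)(0) = 1/a^2
g'_{uv} = (1/a)(0) + (0)(1/b) = 0
g'_{vv} = (0)(0) + (1/b)(1/b) = 1/b^2
g'_{ij} = diag(1/a^2, 1/b^2)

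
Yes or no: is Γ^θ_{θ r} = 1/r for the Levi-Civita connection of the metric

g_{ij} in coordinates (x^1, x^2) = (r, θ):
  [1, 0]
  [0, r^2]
Γ^θ_{θ r} = (1/2) g^{θθ} (∂_θ g_{θr} + ∂_r g_{θθ} - ∂_θ g_{θr}) = (1/2)(1/r^2)((0) + (2*r) - (0)) = 1/r
This equals the proposed value 1/r.
Yes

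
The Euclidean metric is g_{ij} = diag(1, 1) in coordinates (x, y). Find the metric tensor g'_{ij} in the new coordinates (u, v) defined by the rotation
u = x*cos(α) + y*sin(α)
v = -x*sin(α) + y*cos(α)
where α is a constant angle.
Invert the transformation: x = u*cos(α) - v*sin(α), y = u*sin(α) + v*cos(α)
g'_{ij} = (∂x^k/∂x'^i)(∂x^l/∂x'^j) g_{kl}; with g_{kl} = δ_{kl} this is Σ_k (∂x^k/∂x'^i)(∂x^k/∂x'^j).
Jacobian: ∂x/∂u = cos(α), ∂x/∂v = -sin(α), ∂y/∂u = sin(α), ∂y/∂v = cos(α)
g'_{uu} = (cos(α))(cos(α)) + (sin(α))(sin(α)) = 1
g'_{uv} = (cos(α))(-sin(α)) + (sin(α))(cos(α)) = 0
g'_{vv} = (-sin(α))(-sin(α)) + (cos(α))(cos(α)) = 1
g'_{ij} = diag(1, 1)
The Euclidean metric is invariant under rotations.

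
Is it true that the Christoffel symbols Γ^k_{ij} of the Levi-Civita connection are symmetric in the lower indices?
The Levi-Civita connection is torsion-free, which is exactly Γ^k_{ij} = Γ^k_{ji}.
Yes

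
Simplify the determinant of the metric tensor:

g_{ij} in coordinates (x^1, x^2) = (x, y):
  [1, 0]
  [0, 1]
For a 2×2 metric: det(g) = g_{11}·g_{22} - g_{12}·g_{21}
= (1)·(1) - (0)·(0)
= 1 - 0
det(g) = 1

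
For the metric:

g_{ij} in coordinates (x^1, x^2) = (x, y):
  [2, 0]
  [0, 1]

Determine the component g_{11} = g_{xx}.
With x^1 = x, x^2 = y, g_{11} = g_{xx} is the row-1, column-1 entry of the matrix.
g_{11} = 2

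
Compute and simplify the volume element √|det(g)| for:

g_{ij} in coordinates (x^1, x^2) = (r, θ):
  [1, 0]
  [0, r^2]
det(g) = r^2
√|det(g)| = r
Volume element: dV = r dr dθ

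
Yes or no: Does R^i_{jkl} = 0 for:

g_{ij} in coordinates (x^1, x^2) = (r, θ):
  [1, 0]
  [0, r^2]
Non-zero Christoffel symbols:
Γ^r_{θ θ} = -r
Γ^θ_{r θ} = 1/r
Ricci tensor: R_{rr} = 0, R_{rθ} = 0, R_{θθ} = 0
All R_{ij} vanish; in 2 dimensions the Riemann tensor is fully determined by the Ricci tensor, so R^i_{jkl} = 0: the metric is flat (curvilinear coordinates on flat space).
Yes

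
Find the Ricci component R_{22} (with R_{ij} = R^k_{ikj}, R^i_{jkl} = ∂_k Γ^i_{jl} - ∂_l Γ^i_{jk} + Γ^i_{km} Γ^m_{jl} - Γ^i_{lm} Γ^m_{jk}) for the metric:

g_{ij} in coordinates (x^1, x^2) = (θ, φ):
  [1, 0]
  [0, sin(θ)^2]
Non-zero Christoffel symbols (Γ^k_{ij} = Γ^k_{ji}):
Γ^θ_{φ φ} = -sin(2*θ)/2
Γ^φ_{θ φ} = 1/tan(θ)
R^θ_{φ θ φ} = ∂_θ Γ^θ_{φ φ} - ∂_φ Γ^θ_{φ θ} + Γ^θ_{θ m} Γ^m_{φ φ} - Γ^θ_{φ m} Γ^m_{φ θ}
  = (-cos(2*θ)) - (0) + (0) - (-cos(θ)^2) = sin(θ)^2
R^φ_{φ φ φ} = 0 (a repeated index in an antisymmetric pair)
R_{φφ} = R^θ_{φ θ φ} + R^φ_{φ φ φ} = (sin(θ)^2) + (0) = sin(θ)^2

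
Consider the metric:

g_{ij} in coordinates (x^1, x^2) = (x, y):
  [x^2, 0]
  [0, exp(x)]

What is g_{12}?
With x^1 = x, x^2 = y, g_{12} = g_{xy} is the row-1, column-2 entry of the matrix.
g_{12} = 0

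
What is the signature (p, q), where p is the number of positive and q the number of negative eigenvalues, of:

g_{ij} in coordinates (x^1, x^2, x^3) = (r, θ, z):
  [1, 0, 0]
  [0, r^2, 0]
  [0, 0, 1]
The metric is diagonal, so its eigenvalues are the diagonal entries: 1, r^2, 1 (at a generic point, where coordinate-dependent entries are positive).
3 positive, 0 negative.
(3, 0) - Riemannian (positive definite)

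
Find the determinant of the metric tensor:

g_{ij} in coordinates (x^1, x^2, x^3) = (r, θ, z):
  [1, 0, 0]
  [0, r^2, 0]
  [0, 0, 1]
Diagonal metric: det(g) = g_{11}·g_{22}·g_{33}
= (1)·(r^2)·(1)
det(g) = r^2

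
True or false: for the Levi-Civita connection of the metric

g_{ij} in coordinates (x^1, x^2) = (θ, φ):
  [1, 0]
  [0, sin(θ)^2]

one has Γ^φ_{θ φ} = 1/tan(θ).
Γ^φ_{θ φ} = (1/2) g^{φφ} (∂_θ g_{φφ} + ∂_φ g_{φθ} - ∂_φ g_{θφ}) = (1/2)(1/sin(θ)^2)((sin(2*θ)) + (0) - (0)) = 1/tan(θ)
This equals the proposed value 1/tan(θ).
True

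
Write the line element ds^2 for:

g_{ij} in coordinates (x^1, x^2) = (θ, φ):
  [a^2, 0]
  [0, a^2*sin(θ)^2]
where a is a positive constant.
ds^2 = g_{ij} dx^i dx^j; only the non-zero components contribute.
ds^2 = a^2 dθ^2 + a^2*sin(θ)^2 dφ^2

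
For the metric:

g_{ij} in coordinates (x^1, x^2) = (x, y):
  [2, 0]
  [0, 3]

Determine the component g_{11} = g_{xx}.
With x^1 = x, x^2 = y, g_{11} = g_{xx} is the row-1, column-1 entry of the matrix.
g_{11} = 2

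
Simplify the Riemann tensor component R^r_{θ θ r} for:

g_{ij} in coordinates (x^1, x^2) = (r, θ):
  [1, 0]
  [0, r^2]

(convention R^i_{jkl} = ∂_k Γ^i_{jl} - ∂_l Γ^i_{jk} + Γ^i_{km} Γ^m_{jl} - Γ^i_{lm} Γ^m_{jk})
Non-zero Christoffel symbols (Γ^k_{ij} = Γ^k_{ji}):
Γ^r_{θ θ} = -r
Γ^θ_{r θ} = 1/r
R^r_{θ θ r} = ∂_θ Γ^r_{θ r} - ∂_r Γ^r_{θ θ} + Γ^r_{θ m} Γ^m_{θ r} - Γ^r_{r m} Γ^m_{θ θ}
  = (0) - (-1) + (-1) - (0) = 0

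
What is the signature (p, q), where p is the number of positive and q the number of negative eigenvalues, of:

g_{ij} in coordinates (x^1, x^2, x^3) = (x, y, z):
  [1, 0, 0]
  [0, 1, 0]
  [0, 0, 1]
The metric is diagonal, so its eigenvalues are the diagonal entries: 1, 1, 1 (at a generic point, where coordinate-dependent entries are positive).
3 positive, 0 negative.
(3, 0) - Riemannian (positive definite)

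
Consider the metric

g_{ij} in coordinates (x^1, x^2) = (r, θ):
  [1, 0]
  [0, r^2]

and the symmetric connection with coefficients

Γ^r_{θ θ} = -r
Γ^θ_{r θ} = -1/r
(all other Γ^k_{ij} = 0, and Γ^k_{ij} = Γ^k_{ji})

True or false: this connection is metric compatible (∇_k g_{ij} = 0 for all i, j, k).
Using ∇_k g_{ij} = ∂_k g_{ij} - Γ^m_{ki} g_{mj} - Γ^m_{kj} g_{im}:
∇_r g_{θθ} = (2*r) - (-r) - (-r) = 4*r ≠ 0
So the connection is not metric compatible (it is not the Levi-Civita connection).
False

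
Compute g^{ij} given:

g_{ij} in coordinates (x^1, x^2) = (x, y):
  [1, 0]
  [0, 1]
The metric is diagonal, so g^{ij} is diagonal with entries 1/g_{ii}: diag(1, 1).
g^{ij}:
  [1, 0]
  [0, 1]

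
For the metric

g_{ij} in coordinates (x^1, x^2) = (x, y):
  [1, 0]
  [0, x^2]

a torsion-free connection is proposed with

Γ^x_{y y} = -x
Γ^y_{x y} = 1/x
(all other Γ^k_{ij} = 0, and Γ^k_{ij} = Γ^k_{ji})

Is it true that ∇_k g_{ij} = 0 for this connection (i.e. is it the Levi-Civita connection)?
Using ∇_k g_{ij} = ∂_k g_{ij} - Γ^m_{ki} g_{mj} - Γ^m_{kj} g_{im}:
e.g. ∇_x g_{yy} = (2*x) - (x) - (x) = 0
Every component ∇_k g_{ij} vanishes: the connection is metric compatible.
Yes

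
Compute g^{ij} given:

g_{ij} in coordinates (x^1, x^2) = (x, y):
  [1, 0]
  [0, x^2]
The metric is diagonal, so g^{ij} is diagonal with entries 1/g_{ii}: diag(1, 1/(x^2)).
g^{ij}:
  [1, 0]
  [0, 1/x^2]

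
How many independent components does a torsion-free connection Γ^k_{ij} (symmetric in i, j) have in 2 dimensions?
Γ^k_{ij} has n choices for the upper index and n(n+1)/2 independent symmetric lower index pairs.
Total = 2 × 2×3/2 = 2 × 3 = 6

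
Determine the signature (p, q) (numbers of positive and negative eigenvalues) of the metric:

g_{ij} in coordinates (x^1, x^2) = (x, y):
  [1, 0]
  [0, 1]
The metric is diagonal, so its eigenvalues are the diagonal entries: 1, 1 (at a generic point, where coordinate-dependent entries are positive).
2 positive, 0 negative.
(2, 0) - Riemannian (positive definite)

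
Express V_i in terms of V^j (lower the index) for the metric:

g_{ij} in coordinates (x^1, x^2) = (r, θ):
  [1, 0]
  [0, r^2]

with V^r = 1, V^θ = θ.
V_i = g_{ij} V^j:
V_r = (1)(1) + (0)(θ) = 1
V_θ = (0)(1) + (r^2)(θ) = r^2*θ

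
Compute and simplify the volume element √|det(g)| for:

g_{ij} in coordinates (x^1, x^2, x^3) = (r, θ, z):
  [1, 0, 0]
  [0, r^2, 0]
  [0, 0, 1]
det(g) = r^2
√|det(g)| = r
Volume element: dV = r dr dθ dz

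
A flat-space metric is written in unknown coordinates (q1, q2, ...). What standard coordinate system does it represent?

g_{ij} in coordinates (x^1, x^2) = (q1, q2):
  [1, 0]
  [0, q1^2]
The line element ds^2 = dq1^2 + q1^2 dq2^2 is dr^2 + r^2 dθ^2 with q1 = r, q2 = θ.
polar coordinates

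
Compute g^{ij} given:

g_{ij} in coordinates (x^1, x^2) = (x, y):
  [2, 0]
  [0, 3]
The metric is diagonal, so g^{ij} is diagonal with entries 1/g_{ii}: diag(1/2, 1/3).
g^{ij}:
  [1/2, 0]
  [0, 1/3]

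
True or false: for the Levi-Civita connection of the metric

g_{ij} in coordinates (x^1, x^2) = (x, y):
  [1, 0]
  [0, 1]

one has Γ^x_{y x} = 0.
Γ^x_{y x} = (1/2) g^{xx} (∂_y g_{xx} + ∂_x g_{xy} - ∂_x g_{yx}) = (1/2)(1)((0) + (0) - (0)) = 0
This equals the proposed value 0.
True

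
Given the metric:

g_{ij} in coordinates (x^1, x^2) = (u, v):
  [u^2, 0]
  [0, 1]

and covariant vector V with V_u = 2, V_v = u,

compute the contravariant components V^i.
Inverse metric (diagonal): g^{uu} = 1/u^2, g^{vv} = 1
V^i = g^{ij} V_j:
V^u = (1/u^2)(2) + (0)(u) = 2/u^2
V^v = (0)(2) + (1)(u) = u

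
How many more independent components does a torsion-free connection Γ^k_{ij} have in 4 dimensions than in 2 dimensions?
Independent components in n dimensions: n × n(n+1)/2 = n^2(n+1)/2.
4D: 4 × 10 = 40
2D: 2 × 3 = 6
Difference = 40 - 6 = 34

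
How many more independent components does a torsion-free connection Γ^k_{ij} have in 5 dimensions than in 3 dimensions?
Independent components in n dimensions: n × n(n+1)/2 = n^2(n+1)/2.
5D: 5 × 15 = 75
3D: 3 × 6 = 18
Difference = 75 - 18 = 57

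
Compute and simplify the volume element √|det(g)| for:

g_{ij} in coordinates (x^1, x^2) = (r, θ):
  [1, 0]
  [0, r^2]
det(g) = r^2
√|det(g)| = r
Volume element: dV = r dr dθ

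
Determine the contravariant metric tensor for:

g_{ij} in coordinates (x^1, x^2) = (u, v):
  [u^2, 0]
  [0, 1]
The metric is diagonal, so g^{ij} is diagonal with entries 1/g_{ii}: diag(1/(u^2), 1).
g^{ij}:
  [1/u^2, 0]
  [0, 1]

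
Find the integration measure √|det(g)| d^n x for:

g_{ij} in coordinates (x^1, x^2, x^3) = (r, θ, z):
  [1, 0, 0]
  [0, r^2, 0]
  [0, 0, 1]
det(g) = r^2
√|det(g)| = r
Volume element: dV = r dr dθ dz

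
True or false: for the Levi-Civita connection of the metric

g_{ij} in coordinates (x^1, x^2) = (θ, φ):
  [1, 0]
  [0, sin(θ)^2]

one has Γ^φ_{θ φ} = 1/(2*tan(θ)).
Γ^φ_{θ φ} = (1/2) g^{φφ} (∂_θ g_{φφ} + ∂_φ g_{φθ} - ∂_φ g_{θφ}) = (1/2)(1/sin(θ)^2)((sin(2*θ)) + (0) - (0)) = 1/tan(θ)
This differs from the proposed value 1/(2*tan(θ)).
False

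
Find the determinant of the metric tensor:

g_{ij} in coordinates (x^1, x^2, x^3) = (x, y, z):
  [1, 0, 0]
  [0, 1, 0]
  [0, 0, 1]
Diagonal metric: det(g) = g_{11}·g_{22}·g_{33}
= (1)·(1)·(1)
det(g) = 1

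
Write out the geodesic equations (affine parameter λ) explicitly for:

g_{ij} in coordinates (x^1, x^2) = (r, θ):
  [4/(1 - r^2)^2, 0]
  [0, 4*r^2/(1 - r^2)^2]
Geodesic equation: d^2x^k/dλ^2 + Γ^k_{ij} (dx^i/dλ)(dx^j/dλ) = 0.
Non-zero Christoffel symbols:
Γ^r_{r r} = 2*r/(1 - r^2)
Γ^r_{θ θ} = (r^3 + r)/(r^2 - 1)
Γ^θ_{r θ} = (-r^2 - 1)/(r^3 - r)
Substituting (the symmetric pair Γ^k_{ij}, Γ^k_{ji} combines into a factor 2):
d^2r/dλ^2 + (2*r/(1 - r^2)) (dr/dλ)^2 + ((r^3 + r)/(r^2 - 1)) (dθ/dλ)^2 = 0
d^2θ/dλ^2 + ((-2*r^2 - 2)/(r^3 - r)) (dr/dλ)(dθ/dλ) = 0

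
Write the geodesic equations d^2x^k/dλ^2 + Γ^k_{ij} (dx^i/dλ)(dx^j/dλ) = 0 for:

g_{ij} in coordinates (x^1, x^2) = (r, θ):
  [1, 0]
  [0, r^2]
Geodesic equation: d^2x^k/dλ^2 + Γ^k_{ij} (dx^i/dλ)(dx^j/dλ) = 0.
Non-zero Christoffel symbols:
Γ^r_{θ θ} = -r
Γ^θ_{r θ} = 1/r
Substituting (the symmetric pair Γ^k_{ij}, Γ^k_{ji} combines into a factor 2):
d^2r/dλ^2 - r (dθ/dλ)^2 = 0
d^2θ/dλ^2 + (2/r) (dr/dλ)(dθ/dλ) = 0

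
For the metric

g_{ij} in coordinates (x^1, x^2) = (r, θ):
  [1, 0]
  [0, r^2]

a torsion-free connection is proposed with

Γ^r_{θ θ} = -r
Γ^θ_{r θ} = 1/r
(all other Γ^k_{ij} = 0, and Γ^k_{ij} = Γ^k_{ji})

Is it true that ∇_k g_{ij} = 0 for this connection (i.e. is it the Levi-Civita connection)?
Using ∇_k g_{ij} = ∂_k g_{ij} - Γ^m_{ki} g_{mj} - Γ^m_{kj} g_{im}:
e.g. ∇_r g_{θθ} = (2*r) - (r) - (r) = 0
Every component ∇_k g_{ij} vanishes: the connection is metric compatible.
Yes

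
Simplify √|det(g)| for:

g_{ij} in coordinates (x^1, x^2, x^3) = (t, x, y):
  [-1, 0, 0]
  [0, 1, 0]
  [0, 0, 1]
det(g) = -1
√|det(g)| = 1
Volume element: dV = 1 dt dx dy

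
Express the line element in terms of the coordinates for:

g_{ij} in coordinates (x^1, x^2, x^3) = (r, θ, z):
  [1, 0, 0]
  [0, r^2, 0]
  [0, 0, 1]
ds^2 = g_{ij} dx^i dx^j; only the non-zero components contribute.
ds^2 = dr^2 + r^2 dθ^2 + dz^2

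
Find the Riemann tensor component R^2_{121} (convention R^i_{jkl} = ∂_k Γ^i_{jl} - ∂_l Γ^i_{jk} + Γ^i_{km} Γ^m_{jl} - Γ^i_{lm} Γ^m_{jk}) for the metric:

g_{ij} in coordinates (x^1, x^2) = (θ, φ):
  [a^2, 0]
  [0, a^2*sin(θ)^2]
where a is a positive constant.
Non-zero Christoffel symbols (Γ^k_{ij} = Γ^k_{ji}):
Γ^θ_{φ φ} = -sin(2*θ)/2
Γ^φ_{θ φ} = 1/tan(θ)
R^φ_{θ φ θ} = ∂_φ Γ^φ_{θ θ} - ∂_θ Γ^φ_{θ φ} + Γ^φ_{φ m} Γ^m_{θ θ} - Γ^φ_{θ m} Γ^m_{θ φ}
  = (0) - (-1/sin(θ)^2) + (0) - (1/tan(θ)^2) = 1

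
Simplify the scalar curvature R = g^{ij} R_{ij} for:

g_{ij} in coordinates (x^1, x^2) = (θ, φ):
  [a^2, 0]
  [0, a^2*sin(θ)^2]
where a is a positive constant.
Non-zero Christoffel symbols (Γ^k_{ij} = Γ^k_{ji}):
Γ^θ_{φ φ} = -sin(2*θ)/2
Γ^φ_{θ φ} = 1/tan(θ)
Ricci tensor (R_{ij} = R^k_{ikj}): R_{θθ} = 1, R_{θφ} = 0, R_{φφ} = sin(θ)^2
Inverse metric: g^{θθ} = 1/a^2, g^{φφ} = 1/(a^2*sin(θ)^2)
R = g^{ij} R_{ij} = (1/a^2)(1) + (1/(a^2*sin(θ)^2))(sin(θ)^2) = 2/a^2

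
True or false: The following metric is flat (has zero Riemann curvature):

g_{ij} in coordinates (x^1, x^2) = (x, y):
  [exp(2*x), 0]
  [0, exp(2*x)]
Non-zero Christoffel symbols:
Γ^x_{x x} = 1
Γ^x_{y y} = -1
Γ^y_{x y} = 1
Ricci tensor: R_{xx} = 0, R_{xy} = 0, R_{yy} = 0
All R_{ij} vanish; in 2 dimensions the Riemann tensor is fully determined by the Ricci tensor, so R^i_{jkl} = 0: the metric is flat (curvilinear coordinates on flat space).
True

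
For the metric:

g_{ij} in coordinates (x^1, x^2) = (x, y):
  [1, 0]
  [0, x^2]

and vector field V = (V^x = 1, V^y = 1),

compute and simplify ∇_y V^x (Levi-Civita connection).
Non-zero Christoffel symbols:
Γ^x_{y y} = -x
Γ^y_{x y} = 1/x
∇_y V^x = ∂_y V^x + Γ^x_{y j} V^j
  = (0) + (0)(1) + (-x)(1)
  = -x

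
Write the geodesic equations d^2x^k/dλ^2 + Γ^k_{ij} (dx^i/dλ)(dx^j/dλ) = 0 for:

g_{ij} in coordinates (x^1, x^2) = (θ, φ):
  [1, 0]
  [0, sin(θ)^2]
Geodesic equation: d^2x^k/dλ^2 + Γ^k_{ij} (dx^i/dλ)(dx^j/dλ) = 0.
Non-zero Christoffel symbols:
Γ^θ_{φ φ} = -sin(2*θ)/2
Γ^φ_{θ φ} = 1/tan(θ)
Substituting (the symmetric pair Γ^k_{ij}, Γ^k_{ji} combines into a factor 2):
d^2θ/dλ^2 - (sin(2*θ)/2) (dφ/dλ)^2 = 0
d^2φ/dλ^2 + (2/tan(θ)) (dθ/dλ)(dφ/dλ) = 0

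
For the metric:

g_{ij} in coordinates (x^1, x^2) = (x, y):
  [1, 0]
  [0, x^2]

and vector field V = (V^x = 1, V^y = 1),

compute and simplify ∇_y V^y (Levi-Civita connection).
Non-zero Christoffel symbols:
Γ^x_{y y} = -x
Γ^y_{x y} = 1/x
∇_y V^y = ∂_y V^y + Γ^y_{y j} V^j
  = (0) + (1/x)(1) + (0)(1)
  = 1/x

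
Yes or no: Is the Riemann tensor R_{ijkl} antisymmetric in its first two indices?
R_{ijkl} = -R_{jikl} (follows from metric compatibility).
Yes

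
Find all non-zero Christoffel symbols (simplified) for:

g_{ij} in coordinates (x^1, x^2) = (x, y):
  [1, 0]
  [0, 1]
Using Γ^k_{ij} = (1/2) g^{km} (∂_i g_{mj} + ∂_j g_{mi} - ∂_m g_{ij}); the metric is diagonal, so only the m = k term contributes.
Every metric component is constant, so all ∂_m g_{ij} = 0 and every Christoffel symbol vanishes.
All Christoffel symbols are zero.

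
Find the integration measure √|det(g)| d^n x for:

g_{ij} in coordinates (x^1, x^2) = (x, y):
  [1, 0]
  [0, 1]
det(g) = 1
√|det(g)| = 1
Volume element: dV = 1 dx dy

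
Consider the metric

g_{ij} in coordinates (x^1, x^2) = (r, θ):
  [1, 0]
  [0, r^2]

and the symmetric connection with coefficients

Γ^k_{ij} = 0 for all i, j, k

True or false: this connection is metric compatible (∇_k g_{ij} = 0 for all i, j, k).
Using ∇_k g_{ij} = ∂_k g_{ij} - Γ^m_{ki} g_{mj} - Γ^m_{kj} g_{im}:
∇_r g_{θθ} = (2*r) - (0) - (0) = 2*r ≠ 0
So the connection is not metric compatible (it is not the Levi-Civita connection).
False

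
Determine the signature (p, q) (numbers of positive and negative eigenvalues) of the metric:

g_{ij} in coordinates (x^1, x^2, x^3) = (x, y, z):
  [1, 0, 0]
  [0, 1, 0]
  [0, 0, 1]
The metric is diagonal, so its eigenvalues are the diagonal entries: 1, 1, 1 (at a generic point, where coordinate-dependent entries are positive).
3 positive, 0 negative.
(3, 0) - Riemannian (positive definite)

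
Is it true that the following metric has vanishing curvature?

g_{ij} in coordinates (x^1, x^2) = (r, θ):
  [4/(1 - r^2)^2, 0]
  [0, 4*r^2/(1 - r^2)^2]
Non-zero Christoffel symbols:
Γ^r_{r r} = 2*r/(1 - r^2)
Γ^r_{θ θ} = (r^3 + r)/(r^2 - 1)
Γ^θ_{r θ} = (-r^2 - 1)/(r^3 - r)
Ricci tensor: R_{rr} = -4/(r^2 - 1)^2, R_{rθ} = 0, R_{θθ} = -4*r^2/(r^2 - 1)^2
The Ricci tensor is non-zero, so the Riemann tensor is non-zero: not flat.
No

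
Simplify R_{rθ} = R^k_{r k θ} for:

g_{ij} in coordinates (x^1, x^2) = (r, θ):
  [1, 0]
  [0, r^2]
Non-zero Christoffel symbols (Γ^k_{ij} = Γ^k_{ji}):
Γ^r_{θ θ} = -r
Γ^θ_{r θ} = 1/r
R^r_{r r θ} = 0 (a repeated index in an antisymmetric pair)
R^θ_{r θ θ} = 0 (a repeated index in an antisymmetric pair)
R_{rθ} = R^r_{r r θ} + R^θ_{r θ θ} = (0) + (0) = 0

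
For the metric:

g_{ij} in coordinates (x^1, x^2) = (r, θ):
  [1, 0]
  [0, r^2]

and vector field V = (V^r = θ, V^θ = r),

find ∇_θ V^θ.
Non-zero Christoffel symbols:
Γ^r_{θ θ} = -r
Γ^θ_{r θ} = 1/r
∇_θ V^θ = ∂_θ V^θ + Γ^θ_{θ j} V^j
  = (0) + (1/r)(θ) + (0)(r)
  = θ/r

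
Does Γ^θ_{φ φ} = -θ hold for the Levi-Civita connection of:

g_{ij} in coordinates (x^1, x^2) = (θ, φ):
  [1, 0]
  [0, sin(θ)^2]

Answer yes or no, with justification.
Γ^θ_{φ φ} = (1/2) g^{θθ} (∂_φ g_{θφ} + ∂_φ g_{θφ} - ∂_θ g_{φφ}) = (1/2)(1)((0) + (0) - (sin(2*θ))) = -sin(2*θ)/2
This differs from the proposed value -θ.
No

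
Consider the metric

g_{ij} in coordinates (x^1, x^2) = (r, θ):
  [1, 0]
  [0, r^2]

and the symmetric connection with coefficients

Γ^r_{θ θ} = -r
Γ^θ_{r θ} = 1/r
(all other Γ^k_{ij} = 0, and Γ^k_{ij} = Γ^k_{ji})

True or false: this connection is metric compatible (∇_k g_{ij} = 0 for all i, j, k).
Using ∇_k g_{ij} = ∂_k g_{ij} - Γ^m_{ki} g_{mj} - Γ^m_{kj} g_{im}:
e.g. ∇_r g_{θθ} = (2*r) - (r) - (r) = 0
Every component ∇_k g_{ij} vanishes: the connection is metric compatible.
True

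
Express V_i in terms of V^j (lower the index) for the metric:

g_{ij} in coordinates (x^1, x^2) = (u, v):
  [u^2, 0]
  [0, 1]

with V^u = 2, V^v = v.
V_i = g_{ij} V^j:
V_u = (u^2)(2) + (0)(v) = 2*u^2
V_v = (0)(2) + (1)(v) = v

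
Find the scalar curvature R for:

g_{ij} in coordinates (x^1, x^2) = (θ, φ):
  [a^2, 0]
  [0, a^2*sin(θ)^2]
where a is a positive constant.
Non-zero Christoffel symbols (Γ^k_{ij} = Γ^k_{ji}):
Γ^θ_{φ φ} = -sin(2*θ)/2
Γ^φ_{θ φ} = 1/tan(θ)
Ricci tensor (R_{ij} = R^k_{ikj}): R_{θθ} = 1, R_{θφ} = 0, R_{φφ} = sin(θ)^2
Inverse metric: g^{θθ} = 1/a^2, g^{φφ} = 1/(a^2*sin(θ)^2)
R = g^{ij} R_{ij} = (1/a^2)(1) + (1/(a^2*sin(θ)^2))(sin(θ)^2) = 2/a^2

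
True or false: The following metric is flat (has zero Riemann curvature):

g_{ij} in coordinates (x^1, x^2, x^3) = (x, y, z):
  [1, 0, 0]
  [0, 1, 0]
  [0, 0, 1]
All metric components are constant, so every Christoffel symbol vanishes and R^i_{jkl} = 0.
True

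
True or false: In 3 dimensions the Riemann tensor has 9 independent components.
n^2(n^2-1)/12 = 9·8/12 = 6 independent components for n = 3.
False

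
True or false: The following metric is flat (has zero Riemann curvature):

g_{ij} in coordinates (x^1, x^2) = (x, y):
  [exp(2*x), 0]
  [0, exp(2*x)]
Non-zero Christoffel symbols:
Γ^x_{x x} = 1
Γ^x_{y y} = -1
Γ^y_{x y} = 1
Ricci tensor: R_{xx} = 0, R_{xy} = 0, R_{yy} = 0
All R_{ij} vanish; in 2 dimensions the Riemann tensor is fully determined by the Ricci tensor, so R^i_{jkl} = 0: the metric is flat (curvilinear coordinates on flat space).
True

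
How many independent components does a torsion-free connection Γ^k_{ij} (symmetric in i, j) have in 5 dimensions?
Γ^k_{ij} has n choices for the upper index and n(n+1)/2 independent symmetric lower index pairs.
Total = 5 × 5×6/2 = 5 × 15 = 75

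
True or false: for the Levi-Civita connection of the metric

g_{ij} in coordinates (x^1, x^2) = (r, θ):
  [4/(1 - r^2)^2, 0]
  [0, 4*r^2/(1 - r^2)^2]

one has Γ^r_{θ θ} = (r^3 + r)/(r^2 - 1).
Γ^r_{θ θ} = (1/2) g^{rr} (∂_θ g_{rθ} + ∂_θ g_{rθ} - ∂_r g_{θθ}) = (1/2)((1 - r^2)^2/4)((0) + (0) - (-8*(r^3 + r)/(r^2 - 1)^3)) = (r^3 + r)/(r^2 - 1)
This equals the proposed value (r^3 + r)/(r^2 - 1).
True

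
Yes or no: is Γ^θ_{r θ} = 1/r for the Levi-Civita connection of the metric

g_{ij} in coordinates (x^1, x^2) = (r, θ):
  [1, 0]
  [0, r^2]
Γ^θ_{r θ} = (1/2) g^{θθ} (∂_r g_{θθ} + ∂_θ g_{θr} - ∂_θ g_{rθ}) = (1/2)(1/r^2)((2*r) + (0) - (0)) = 1/r
This equals the proposed value 1/r.
Yes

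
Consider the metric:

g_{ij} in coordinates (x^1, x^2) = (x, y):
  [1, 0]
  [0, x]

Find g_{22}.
With x^1 = x, x^2 = y, g_{22} = g_{yy} is the row-2, column-2 entry of the matrix.
g_{22} = x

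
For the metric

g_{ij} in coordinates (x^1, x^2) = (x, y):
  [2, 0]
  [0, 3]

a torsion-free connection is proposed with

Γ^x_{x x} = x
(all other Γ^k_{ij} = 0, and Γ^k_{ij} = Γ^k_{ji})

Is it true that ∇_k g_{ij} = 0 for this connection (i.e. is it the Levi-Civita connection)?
Using ∇_k g_{ij} = ∂_k g_{ij} - Γ^m_{ki} g_{mj} - Γ^m_{kj} g_{im}:
∇_x g_{xx} = (0) - (2*x) - (2*x) = -4*x ≠ 0
So the connection is not metric compatible (it is not the Levi-Civita connection).
No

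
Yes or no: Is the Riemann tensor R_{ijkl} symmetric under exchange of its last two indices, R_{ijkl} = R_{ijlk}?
It is antisymmetric in the last pair: R_{ijkl} = -R_{ijlk}.
No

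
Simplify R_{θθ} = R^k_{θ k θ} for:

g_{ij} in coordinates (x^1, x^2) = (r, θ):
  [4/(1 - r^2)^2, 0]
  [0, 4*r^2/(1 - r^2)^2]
Non-zero Christoffel symbols (Γ^k_{ij} = Γ^k_{ji}):
Γ^r_{r r} = 2*r/(1 - r^2)
Γ^r_{θ θ} = (r^3 + r)/(r^2 - 1)
Γ^θ_{r θ} = (-r^2 - 1)/(r^3 - r)
R^r_{θ r θ} = ∂_r Γ^r_{θ θ} - ∂_θ Γ^r_{θ r} + Γ^r_{r m} Γ^m_{θ θ} - Γ^r_{θ m} Γ^m_{θ r}
  = ((r^4 - 4*r^2 - 1)/(r^2 - 1)^2) - (0) + (-2*r^2*(r^2 + 1)/(r^2 - 1)^2) - (-(r^2 + 1)^2/(r^2 - 1)^2) = -4*r^2/(r^2 - 1)^2
R^θ_{θ θ θ} = 0 (a repeated index in an antisymmetric pair)
R_{θθ} = R^r_{θ r θ} + R^θ_{θ θ θ} = (-4*r^2/(r^2 - 1)^2) + (0) = -4*r^2/(r^2 - 1)^2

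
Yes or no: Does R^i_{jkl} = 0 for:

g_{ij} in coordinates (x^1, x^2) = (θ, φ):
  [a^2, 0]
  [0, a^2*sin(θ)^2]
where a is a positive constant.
Non-zero Christoffel symbols:
Γ^θ_{φ φ} = -sin(2*θ)/2
Γ^φ_{θ φ} = 1/tan(θ)
Ricci tensor: R_{θθ} = 1, R_{θφ} = 0, R_{φφ} = sin(θ)^2
The Ricci tensor is non-zero, so the Riemann tensor is non-zero: not flat.
No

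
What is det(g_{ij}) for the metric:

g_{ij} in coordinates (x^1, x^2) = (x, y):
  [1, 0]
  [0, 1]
For a 2×2 metric: det(g) = g_{11}·g_{22} - g_{12}·g_{21}
= (1)·(1) - (0)·(0)
= 1 - 0
det(g) = 1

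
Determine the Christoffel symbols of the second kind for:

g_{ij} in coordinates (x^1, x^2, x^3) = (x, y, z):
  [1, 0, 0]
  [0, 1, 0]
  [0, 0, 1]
Using Γ^k_{ij} = (1/2) g^{km} (∂_i g_{mj} + ∂_j g_{mi} - ∂_m g_{ij}); the metric is diagonal, so only the m = k term contributes.
Every metric component is constant, so all ∂_m g_{ij} = 0 and every Christoffel symbol vanishes.
All Christoffel symbols are zero.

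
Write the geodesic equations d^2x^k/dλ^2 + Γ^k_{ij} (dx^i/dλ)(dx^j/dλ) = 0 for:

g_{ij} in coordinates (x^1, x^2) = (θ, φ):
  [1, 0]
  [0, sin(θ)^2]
Geodesic equation: d^2x^k/dλ^2 + Γ^k_{ij} (dx^i/dλ)(dx^j/dλ) = 0.
Non-zero Christoffel symbols:
Γ^θ_{φ φ} = -sin(2*θ)/2
Γ^φ_{θ φ} = 1/tan(θ)
Substituting (the symmetric pair Γ^k_{ij}, Γ^k_{ji} combines into a factor 2):
d^2θ/dλ^2 - (sin(2*θ)/2) (dφ/dλ)^2 = 0
d^2φ/dλ^2 + (2/tan(θ)) (dθ/dλ)(dφ/dλ) = 0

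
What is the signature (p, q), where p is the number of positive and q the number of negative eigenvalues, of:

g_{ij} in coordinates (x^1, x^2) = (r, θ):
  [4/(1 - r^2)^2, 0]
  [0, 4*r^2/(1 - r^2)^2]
The metric is diagonal, so its eigenvalues are the diagonal entries: 4/(1 - r^2)^2, 4*r^2/(1 - r^2)^2 (at a generic point, where coordinate-dependent entries are positive).
2 positive, 0 negative.
(2, 0) - Riemannian (positive definite)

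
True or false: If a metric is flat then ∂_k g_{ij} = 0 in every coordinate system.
Flatness means R^i_{jkl} = 0; the components can still vary, e.g. the flat plane in polar coordinates has g_{θθ} = r^2.
False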